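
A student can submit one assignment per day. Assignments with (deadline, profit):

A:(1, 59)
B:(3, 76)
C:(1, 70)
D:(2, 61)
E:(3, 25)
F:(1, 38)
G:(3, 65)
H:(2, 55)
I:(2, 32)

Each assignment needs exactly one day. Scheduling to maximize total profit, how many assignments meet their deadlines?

Sort by profit descending; place each in the latest free slot ≤ its deadline.
Profit order: B=76 C=70 G=65 D=61 A=59 H=55 F=38 I=32 E=25
Assign: B→slot 3, C→slot 1, G→slot 2, D skipped, A skipped, H skipped, F skipped, I skipped, E skipped.
Slots: [1:C] [2:G] [3:B]
3 of 9 scheduled.

3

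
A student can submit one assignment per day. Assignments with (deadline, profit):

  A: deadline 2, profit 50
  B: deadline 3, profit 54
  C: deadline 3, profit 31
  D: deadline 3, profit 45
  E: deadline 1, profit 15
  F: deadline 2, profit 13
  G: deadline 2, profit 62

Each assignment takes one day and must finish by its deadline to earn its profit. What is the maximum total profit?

166

Take jobs in profit order; each goes to the latest open slot no later than its deadline.
Profit order: G=62 B=54 A=50 D=45 C=31 E=15 F=13
Assign: G→slot 2, B→slot 3, A→slot 1, D skipped, C skipped, E skipped, F skipped.
Slots: [1:A] [2:G] [3:B]
Profit = 50 + 62 + 54 = 166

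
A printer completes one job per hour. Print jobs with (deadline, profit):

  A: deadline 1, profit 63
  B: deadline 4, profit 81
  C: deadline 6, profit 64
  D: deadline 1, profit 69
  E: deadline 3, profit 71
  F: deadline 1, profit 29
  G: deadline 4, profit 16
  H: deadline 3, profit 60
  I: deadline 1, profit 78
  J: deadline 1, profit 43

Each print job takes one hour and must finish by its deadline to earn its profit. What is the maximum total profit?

Take jobs in profit order; each goes to the latest open slot no later than its deadline.
By profit: B(d4,81), I(d1,78), E(d3,71), D(d1,69), C(d6,64), A(d1,63), H(d3,60), J(d1,43), F(d1,29), G(d4,16)
B→slot 4; I→slot 1; E→slot 3; D skipped; C→slot 6; A skipped; H→slot 2; J skipped; F skipped; G skipped.
Profit = 78 + 60 + 71 + 81 + 64 = 354

354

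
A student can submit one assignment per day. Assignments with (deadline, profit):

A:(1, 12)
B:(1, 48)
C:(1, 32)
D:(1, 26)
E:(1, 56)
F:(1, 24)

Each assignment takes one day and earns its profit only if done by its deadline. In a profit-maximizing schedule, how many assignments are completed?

1

Profit order: E=56 B=48 C=32 D=26 F=24 A=12
Assign: E→slot 1, B skipped, C skipped, D skipped, F skipped, A skipped.
Slots: [1:E]
1 of 6 scheduled.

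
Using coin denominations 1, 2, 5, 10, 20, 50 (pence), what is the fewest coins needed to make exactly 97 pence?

5

97 − 1×50→47 − 2×20→7 − 1×5→2 − 1×2→0
Total coins = 1 + 2 + 1 + 1 = 5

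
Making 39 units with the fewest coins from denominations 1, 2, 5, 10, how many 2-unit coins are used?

2

39 = 3×10 + 1×5 + 2×2
Count of 2: 2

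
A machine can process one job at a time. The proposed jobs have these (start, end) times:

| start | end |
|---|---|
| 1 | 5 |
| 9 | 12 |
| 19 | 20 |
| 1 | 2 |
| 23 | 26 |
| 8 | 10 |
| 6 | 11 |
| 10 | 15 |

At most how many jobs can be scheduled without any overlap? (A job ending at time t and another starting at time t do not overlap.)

5

Sorted by end: (1,2)  (1,5)  (8,10)  (6,11)  (9,12)  (10,15)  (19,20)  (23,26)
take (1,2); skip (1,5); take (8,10); take (10,15); take (19,20); take (23,26).
Selected 5 jobs.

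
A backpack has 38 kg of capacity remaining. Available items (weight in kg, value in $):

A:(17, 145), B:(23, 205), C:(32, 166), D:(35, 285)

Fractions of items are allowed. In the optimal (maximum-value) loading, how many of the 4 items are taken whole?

1

Order: B (205/23=8.91) > A (145/17=8.53) > D (285/35=8.14) > C (166/32=5.19)
Fill: take B (23 @ 205) → take 15/17 of A → 127.94; 38/38 used.
1 item(s) taken whole; one partial (take 15/17 of A).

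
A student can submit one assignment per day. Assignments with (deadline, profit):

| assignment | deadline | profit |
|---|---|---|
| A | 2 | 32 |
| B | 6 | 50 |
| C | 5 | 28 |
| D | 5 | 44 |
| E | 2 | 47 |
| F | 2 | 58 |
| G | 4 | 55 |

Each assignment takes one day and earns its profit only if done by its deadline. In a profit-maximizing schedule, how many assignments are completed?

Take jobs in profit order; each goes to the latest open slot no later than its deadline.
By profit: F(d2,58), G(d4,55), B(d6,50), E(d2,47), D(d5,44), A(d2,32), C(d5,28)
F→slot 2; G→slot 4; B→slot 6; E→slot 1; D→slot 5; A skipped; C→slot 3.
6 of 7 scheduled.

6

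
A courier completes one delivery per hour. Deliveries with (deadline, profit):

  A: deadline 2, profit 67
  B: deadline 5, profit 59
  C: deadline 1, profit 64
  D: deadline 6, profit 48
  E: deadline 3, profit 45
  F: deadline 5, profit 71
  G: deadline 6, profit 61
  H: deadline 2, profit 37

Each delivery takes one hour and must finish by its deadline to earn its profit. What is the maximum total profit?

370

Profit order: F=71 A=67 C=64 G=61 B=59 D=48 E=45 H=37
Assign: F→slot 5, A→slot 2, C→slot 1, G→slot 6, B→slot 4, D→slot 3, E skipped, H skipped.
Slots: [1:C] [2:A] [3:D] [4:B] [5:F] [6:G]
Profit = 64 + 67 + 48 + 59 + 71 + 61 = 370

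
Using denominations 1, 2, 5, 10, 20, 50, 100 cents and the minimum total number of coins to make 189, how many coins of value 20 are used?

Greedy: take as many of the largest coin as possible, then repeat with the remainder.
189 − 1×100→89 − 1×50→39 − 1×20→19 − 1×10→9 − 1×5→4 − 2×2→0
Count of 20: 1

1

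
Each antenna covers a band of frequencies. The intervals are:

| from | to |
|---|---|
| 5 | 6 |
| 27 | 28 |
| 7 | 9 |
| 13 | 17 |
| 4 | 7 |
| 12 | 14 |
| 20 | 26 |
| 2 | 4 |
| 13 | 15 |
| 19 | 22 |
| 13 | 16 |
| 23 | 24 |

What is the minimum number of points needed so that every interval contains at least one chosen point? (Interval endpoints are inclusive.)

Sort by right endpoint; whenever an interval is uncovered, place a point at its right end.
By right end: [2,4]  [5,6]  [4,7]  [7,9]  [12,14]  [13,15]  [13,16]  [13,17]  [19,22]  [23,24]  [20,26]  [27,28]
[2,4] uncovered → point at 4; [5,6] uncovered → point at 6; [7,9] uncovered → point at 9; [12,14] uncovered → point at 14; [19,22] uncovered → point at 22; [23,24] uncovered → point at 24; [27,28] uncovered → point at 28.
Points: 4, 6, 9, 14, 22, 24, 28 (7 total).

7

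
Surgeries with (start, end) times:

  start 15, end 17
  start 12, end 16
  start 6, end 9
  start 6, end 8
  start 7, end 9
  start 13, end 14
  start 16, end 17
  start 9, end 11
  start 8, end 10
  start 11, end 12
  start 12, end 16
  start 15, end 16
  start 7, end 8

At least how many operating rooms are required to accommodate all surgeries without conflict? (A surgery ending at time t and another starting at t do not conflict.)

The answer is the maximum number of intervals overlapping at any instant.
Events (time:±→running): 6:+→1 6:+→2 7:+→3 7:+→4 … peak 4.

4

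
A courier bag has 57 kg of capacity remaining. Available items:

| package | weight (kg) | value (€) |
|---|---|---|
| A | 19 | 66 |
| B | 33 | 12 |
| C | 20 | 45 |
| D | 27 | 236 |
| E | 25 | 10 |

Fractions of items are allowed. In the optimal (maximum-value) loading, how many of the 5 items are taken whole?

Sort by value per unit weight and fill in that order.
Order: D (236/27=8.74) > A (66/19=3.47) > C (45/20=2.25) > E (10/25=0.40) > B (12/33=0.36)
Fill: take D (27 @ 236) → take A (19 @ 66) → take 11/20 of C → 24.75; 57/57 used.
2 item(s) taken whole; one partial (take 11/20 of C).

2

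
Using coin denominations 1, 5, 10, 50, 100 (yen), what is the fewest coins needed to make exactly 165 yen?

165 = 1×100 + 1×50 + 1×10 + 1×5
Total coins = 1 + 1 + 1 + 1 = 4

4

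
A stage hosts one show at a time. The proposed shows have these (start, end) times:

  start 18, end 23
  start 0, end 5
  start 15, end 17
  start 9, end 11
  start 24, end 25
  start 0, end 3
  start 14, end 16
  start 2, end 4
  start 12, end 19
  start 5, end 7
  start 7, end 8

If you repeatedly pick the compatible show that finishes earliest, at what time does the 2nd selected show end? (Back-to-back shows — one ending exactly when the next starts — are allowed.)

7

Sorted by end: (0,3)  (2,4)  (0,5)  (5,7)  (7,8)  (9,11)  (14,16)  (15,17)  (12,19)  (18,23)  (24,25)
take (0,3); skip (2,4); skip (0,5); take (5,7); take (7,8); take (9,11); take (14,16); take (18,23); take (24,25).
Selected: (0,3) (5,7) (7,8) (9,11) (14,16) (18,23) (24,25)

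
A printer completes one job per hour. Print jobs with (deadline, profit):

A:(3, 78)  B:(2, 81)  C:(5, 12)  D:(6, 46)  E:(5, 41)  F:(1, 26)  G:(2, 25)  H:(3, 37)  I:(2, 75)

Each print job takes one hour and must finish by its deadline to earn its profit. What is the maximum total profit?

333

By profit: B(d2,81), A(d3,78), I(d2,75), D(d6,46), E(d5,41), H(d3,37), F(d1,26), G(d2,25), C(d5,12)
B→slot 2; A→slot 3; I→slot 1; D→slot 6; E→slot 5; H skipped; F skipped; G skipped; C→slot 4.
Profit = 75 + 81 + 78 + 12 + 41 + 46 = 333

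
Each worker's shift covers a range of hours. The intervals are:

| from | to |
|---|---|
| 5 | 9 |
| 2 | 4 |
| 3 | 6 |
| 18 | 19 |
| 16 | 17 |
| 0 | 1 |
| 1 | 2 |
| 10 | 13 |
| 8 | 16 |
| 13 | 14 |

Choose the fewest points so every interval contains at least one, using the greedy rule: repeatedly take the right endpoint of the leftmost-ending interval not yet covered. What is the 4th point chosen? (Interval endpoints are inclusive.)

Sort by right endpoint; whenever an interval is uncovered, place a point at its right end.
Sorted: [0,1] [1,2] [2,4] [3,6] [5,9] [10,13] [13,14] [8,16] [16,17] [18,19]
{[0,1],[1,2]} hit by 1; {[2,4],[3,6]} hit by 4; {[5,9]} hit by 9; {[10,13],[13,14],[8,16]} hit by 13; {[16,17]} hit by 17; {[18,19]} hit by 19.
Points: 1, 4, 9, 13, 17, 19 (6 total).

13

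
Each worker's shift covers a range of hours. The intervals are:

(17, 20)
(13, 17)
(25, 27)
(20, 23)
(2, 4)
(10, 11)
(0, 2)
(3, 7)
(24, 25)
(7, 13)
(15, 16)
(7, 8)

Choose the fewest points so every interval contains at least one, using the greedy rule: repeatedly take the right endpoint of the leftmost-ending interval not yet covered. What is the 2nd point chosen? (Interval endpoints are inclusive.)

7

Sort by right endpoint; whenever an interval is uncovered, place a point at its right end.
Sorted: [0,2] [2,4] [3,7] [7,8] [10,11] [7,13] [15,16] [13,17] [17,20] [20,23] [24,25] [25,27]
{[0,2],[2,4]} hit by 2; {[3,7],[7,8]} hit by 7; {[10,11],[7,13]} hit by 11; {[15,16],[13,17]} hit by 16; {[17,20],[20,23]} hit by 20; {[24,25],[25,27]} hit by 25.
Points: 2, 7, 11, 16, 20, 25 (6 total).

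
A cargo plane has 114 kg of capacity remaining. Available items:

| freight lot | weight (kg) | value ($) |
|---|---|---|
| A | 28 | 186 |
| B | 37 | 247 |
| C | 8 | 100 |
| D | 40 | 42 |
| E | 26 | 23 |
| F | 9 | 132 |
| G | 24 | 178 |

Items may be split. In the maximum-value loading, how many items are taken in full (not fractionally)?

Greedy by value/weight ratio, highest first.
Order: F (132/9=14.67) > C (100/8=12.50) > G (178/24=7.42) > B (247/37=6.68) > A (186/28=6.64) > D (42/40=1.05) > E (23/26=0.88)
Fill: take F (9 @ 132) → take C (8 @ 100) → take G (24 @ 178) → take B (37 @ 247) → take A (28 @ 186) → take 8/40 of D → 8.40; 114/114 used.
5 item(s) taken whole; one partial (take 8/40 of D).

5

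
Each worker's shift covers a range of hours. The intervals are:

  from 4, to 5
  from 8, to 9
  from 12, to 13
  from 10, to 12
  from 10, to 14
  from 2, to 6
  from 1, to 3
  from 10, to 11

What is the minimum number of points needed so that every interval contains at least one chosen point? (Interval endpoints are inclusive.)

5

Sort by right endpoint; whenever an interval is uncovered, place a point at its right end.
By right end: [1,3]  [4,5]  [2,6]  [8,9]  [10,11]  [10,12]  [12,13]  [10,14]
[1,3] uncovered → point at 3; [4,5] uncovered → point at 5; [8,9] uncovered → point at 9; [10,11] uncovered → point at 11; [12,13] uncovered → point at 13.
Points: 3, 5, 9, 11, 13 (5 total).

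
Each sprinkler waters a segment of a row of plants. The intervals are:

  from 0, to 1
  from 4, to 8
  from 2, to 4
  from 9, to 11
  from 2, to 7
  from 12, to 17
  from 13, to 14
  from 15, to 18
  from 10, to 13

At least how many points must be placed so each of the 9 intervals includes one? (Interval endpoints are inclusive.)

5

Sorted: [0,1] [2,4] [2,7] [4,8] [9,11] [10,13] [13,14] [12,17] [15,18]
{[0,1]} hit by 1; {[2,4],[2,7],[4,8]} hit by 4; {[9,11],[10,13]} hit by 11; {[13,14],[12,17]} hit by 14; {[15,18]} hit by 18.
Points: 1, 4, 11, 14, 18 (5 total).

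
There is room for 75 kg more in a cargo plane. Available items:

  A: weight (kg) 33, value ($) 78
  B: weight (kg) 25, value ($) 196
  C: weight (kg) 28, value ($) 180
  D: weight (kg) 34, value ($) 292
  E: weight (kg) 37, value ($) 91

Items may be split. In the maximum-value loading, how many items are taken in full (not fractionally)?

Order: D (292/34=8.59) > B (196/25=7.84) > C (180/28=6.43) > E (91/37=2.46) > A (78/33=2.36)
Fill: take D (34 @ 292) → take B (25 @ 196) → take 16/28 of C → 102.86; 75/75 used.
2 item(s) taken whole; one partial (take 16/28 of C).

2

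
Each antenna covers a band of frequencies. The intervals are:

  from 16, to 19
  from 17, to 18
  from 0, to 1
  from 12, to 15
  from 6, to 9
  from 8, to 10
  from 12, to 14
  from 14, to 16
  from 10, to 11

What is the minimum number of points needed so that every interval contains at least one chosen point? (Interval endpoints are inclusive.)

5

Sort by right endpoint; whenever an interval is uncovered, place a point at its right end.
Sorted: [0,1] [6,9] [8,10] [10,11] [12,14] [12,15] [14,16] [17,18] [16,19]
{[0,1]} hit by 1; {[6,9],[8,10]} hit by 9; {[10,11]} hit by 11; {[12,14],[12,15],[14,16]} hit by 14; {[17,18],[16,19]} hit by 18.
Points: 1, 9, 11, 14, 18 (5 total).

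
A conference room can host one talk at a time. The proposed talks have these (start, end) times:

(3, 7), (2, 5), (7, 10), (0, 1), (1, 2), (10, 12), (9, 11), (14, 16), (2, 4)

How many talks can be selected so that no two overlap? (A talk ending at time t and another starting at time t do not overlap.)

6

Sort by end time and greedily take each interval whose start is ≥ the last chosen end.
By end time: (0,1), (1,2), (2,4), (2,5), (3,7), (7,10), (9,11), (10,12), (14,16).
Pick (0,1); next start ≥ 1 → (1,2); next start ≥ 2 → (2,4); next start ≥ 4 → (7,10); next start ≥ 10 → (10,12); next start ≥ 12 → (14,16).
Selected 6 talks.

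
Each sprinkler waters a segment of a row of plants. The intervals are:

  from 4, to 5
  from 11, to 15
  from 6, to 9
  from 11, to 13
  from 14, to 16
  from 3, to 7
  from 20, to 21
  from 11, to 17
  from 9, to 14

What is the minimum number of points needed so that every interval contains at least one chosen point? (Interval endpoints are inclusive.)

5

Sorted: [4,5] [3,7] [6,9] [11,13] [9,14] [11,15] [14,16] [11,17] [20,21]
{[4,5],[3,7]} hit by 5; {[6,9]} hit by 9; {[11,13],[9,14],[11,15]} hit by 13; {[14,16],[11,17]} hit by 16; {[20,21]} hit by 21.
Points: 5, 9, 13, 16, 21 (5 total).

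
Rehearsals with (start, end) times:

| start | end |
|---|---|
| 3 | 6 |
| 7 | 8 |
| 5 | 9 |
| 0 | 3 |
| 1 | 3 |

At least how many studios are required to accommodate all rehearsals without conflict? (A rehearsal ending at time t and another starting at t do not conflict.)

Count concurrent intervals with a sweep; the peak is the room count.
starts: [0, 1, 3, 5, 7]
ends:   [3, 3, 6, 8, 9]
s0→1 s1→2  — peak 2.

2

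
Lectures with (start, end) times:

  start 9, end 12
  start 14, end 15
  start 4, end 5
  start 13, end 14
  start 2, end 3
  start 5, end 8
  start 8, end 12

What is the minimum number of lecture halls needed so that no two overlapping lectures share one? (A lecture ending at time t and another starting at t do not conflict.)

2

starts: [2, 4, 5, 8, 9, 13, 14]
ends:   [3, 5, 8, 12, 12, 14, 15]
s2→1 e3→0 s4→1 e5→0 s5→1 e8→0 s8→1 s9→2  — peak 2.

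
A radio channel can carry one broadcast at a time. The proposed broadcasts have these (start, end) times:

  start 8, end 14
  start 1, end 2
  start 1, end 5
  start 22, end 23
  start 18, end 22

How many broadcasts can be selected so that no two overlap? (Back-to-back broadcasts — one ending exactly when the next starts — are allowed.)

4

Greedy by earliest finish: after sorting by end time, pick each interval compatible with the last pick.
By end time: (1,2), (1,5), (8,14), (18,22), (22,23).
Pick (1,2); next start ≥ 2 → (8,14); next start ≥ 14 → (18,22); next start ≥ 22 → (22,23).
Selected 4 broadcasts.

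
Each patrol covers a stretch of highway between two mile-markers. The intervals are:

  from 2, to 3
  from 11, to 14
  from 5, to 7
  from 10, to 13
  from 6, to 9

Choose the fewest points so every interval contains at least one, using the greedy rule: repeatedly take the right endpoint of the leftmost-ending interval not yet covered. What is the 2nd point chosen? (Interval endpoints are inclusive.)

Sorted: [2,3] [5,7] [6,9] [10,13] [11,14]
{[2,3]} hit by 3; {[5,7],[6,9]} hit by 7; {[10,13],[11,14]} hit by 13.
Points: 3, 7, 13 (3 total).

7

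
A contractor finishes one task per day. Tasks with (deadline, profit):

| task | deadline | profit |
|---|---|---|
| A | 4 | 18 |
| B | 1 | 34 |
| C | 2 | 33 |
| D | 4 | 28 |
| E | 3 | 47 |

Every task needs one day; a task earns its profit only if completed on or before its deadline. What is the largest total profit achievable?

142

Take jobs in profit order; each goes to the latest open slot no later than its deadline.
Profit order: E=47 B=34 C=33 D=28 A=18
Assign: E→slot 3, B→slot 1, C→slot 2, D→slot 4, A skipped.
Slots: [1:B] [2:C] [3:E] [4:D]
Profit = 34 + 33 + 47 + 28 = 142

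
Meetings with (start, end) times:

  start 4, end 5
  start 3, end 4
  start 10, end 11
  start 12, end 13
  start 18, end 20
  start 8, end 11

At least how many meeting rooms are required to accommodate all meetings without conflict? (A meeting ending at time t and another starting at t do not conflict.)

The answer is the maximum number of intervals overlapping at any instant.
starts: [3, 4, 8, 10, 12, 18]
ends:   [4, 5, 11, 11, 13, 20]
s3→1 e4→0 s4→1 e5→0 s8→1 s10→2  — peak 2.

2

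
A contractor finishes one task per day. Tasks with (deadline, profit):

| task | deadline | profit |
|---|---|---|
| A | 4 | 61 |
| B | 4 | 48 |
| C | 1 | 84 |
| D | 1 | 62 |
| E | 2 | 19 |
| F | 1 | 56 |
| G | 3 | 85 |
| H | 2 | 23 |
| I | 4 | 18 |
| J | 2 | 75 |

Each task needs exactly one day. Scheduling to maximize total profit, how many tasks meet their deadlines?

4

Sort by profit descending; place each in the latest free slot ≤ its deadline.
By profit: G(d3,85), C(d1,84), J(d2,75), D(d1,62), A(d4,61), F(d1,56), B(d4,48), H(d2,23), E(d2,19), I(d4,18)
G→slot 3; C→slot 1; J→slot 2; D skipped; A→slot 4; F skipped; B skipped; H skipped; E skipped; I skipped.
4 of 10 scheduled.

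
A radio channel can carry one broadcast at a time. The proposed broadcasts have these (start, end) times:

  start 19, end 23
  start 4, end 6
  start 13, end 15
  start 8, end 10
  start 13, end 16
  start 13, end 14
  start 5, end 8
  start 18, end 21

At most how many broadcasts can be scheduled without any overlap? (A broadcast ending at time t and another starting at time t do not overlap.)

Order by finish time; keep every interval that doesn't clash with the previous kept one.
Sorted by end: (4,6)  (5,8)  (8,10)  (13,14)  (13,15)  (13,16)  (18,21)  (19,23)
take (4,6); take (8,10); take (13,14); skip (13,16); take (18,21); skip (19,23).
Selected 4 broadcasts.

4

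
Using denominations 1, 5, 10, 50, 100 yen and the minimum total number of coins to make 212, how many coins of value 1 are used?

2

212 = 2×100 + 1×10 + 2×1
Count of 1: 2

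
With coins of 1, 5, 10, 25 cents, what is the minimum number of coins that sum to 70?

4

Greedy: take as many of the largest coin as possible, then repeat with the remainder.
70 − 2×25→20 − 2×10→0
Total coins = 2 + 2 = 4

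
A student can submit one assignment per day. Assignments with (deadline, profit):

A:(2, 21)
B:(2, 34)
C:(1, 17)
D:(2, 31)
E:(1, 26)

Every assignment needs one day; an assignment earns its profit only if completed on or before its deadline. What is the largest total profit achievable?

Sort by profit descending; place each in the latest free slot ≤ its deadline.
Profit order: B=34 D=31 E=26 A=21 C=17
Assign: B→slot 2, D→slot 1, E skipped, A skipped, C skipped.
Slots: [1:D] [2:B]
Profit = 31 + 34 = 65

65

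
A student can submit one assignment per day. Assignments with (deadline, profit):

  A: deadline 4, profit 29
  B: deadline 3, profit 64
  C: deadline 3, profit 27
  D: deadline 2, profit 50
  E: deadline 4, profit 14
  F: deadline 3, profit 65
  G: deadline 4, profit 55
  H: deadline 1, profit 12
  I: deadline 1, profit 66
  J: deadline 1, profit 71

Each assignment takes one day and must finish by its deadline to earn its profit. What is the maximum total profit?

255

By profit: J(d1,71), I(d1,66), F(d3,65), B(d3,64), G(d4,55), D(d2,50), A(d4,29), C(d3,27), E(d4,14), H(d1,12)
J→slot 1; I skipped; F→slot 3; B→slot 2; G→slot 4; D skipped; A skipped; C skipped; E skipped; H skipped.
Profit = 71 + 64 + 65 + 55 = 255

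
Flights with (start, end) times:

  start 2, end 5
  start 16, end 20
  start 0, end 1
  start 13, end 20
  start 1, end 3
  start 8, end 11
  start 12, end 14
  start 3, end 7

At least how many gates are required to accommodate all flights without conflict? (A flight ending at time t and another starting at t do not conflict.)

2

The answer is the maximum number of intervals overlapping at any instant.
starts: [0, 1, 2, 3, 8, 12, 13, 16]
ends:   [1, 3, 5, 7, 11, 14, 20, 20]
s0→1 e1→0 s1→1 s2→2  — peak 2.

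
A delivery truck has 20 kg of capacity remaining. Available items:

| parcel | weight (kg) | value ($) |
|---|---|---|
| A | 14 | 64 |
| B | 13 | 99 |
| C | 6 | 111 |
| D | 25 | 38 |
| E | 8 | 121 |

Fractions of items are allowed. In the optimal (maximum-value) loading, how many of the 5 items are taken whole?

2

Ratios (sorted): C 18.50, E 15.12, B 7.62, A 4.57, D 1.52
take C (6 @ 111); take E (8 @ 121); take 6/13 of B → 45.69. Capacity used 20/20.
2 item(s) taken whole; one partial (take 6/13 of B).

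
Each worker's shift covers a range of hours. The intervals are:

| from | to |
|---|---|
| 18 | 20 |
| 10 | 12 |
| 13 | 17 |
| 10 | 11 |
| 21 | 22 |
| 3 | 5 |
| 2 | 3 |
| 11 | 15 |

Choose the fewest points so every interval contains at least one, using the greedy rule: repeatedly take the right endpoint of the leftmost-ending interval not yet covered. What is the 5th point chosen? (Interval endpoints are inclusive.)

22

Sort by right endpoint; whenever an interval is uncovered, place a point at its right end.
Sorted: [2,3] [3,5] [10,11] [10,12] [11,15] [13,17] [18,20] [21,22]
{[2,3],[3,5]} hit by 3; {[10,11],[10,12],[11,15]} hit by 11; {[13,17]} hit by 17; {[18,20]} hit by 20; {[21,22]} hit by 22.
Points: 3, 11, 17, 20, 22 (5 total).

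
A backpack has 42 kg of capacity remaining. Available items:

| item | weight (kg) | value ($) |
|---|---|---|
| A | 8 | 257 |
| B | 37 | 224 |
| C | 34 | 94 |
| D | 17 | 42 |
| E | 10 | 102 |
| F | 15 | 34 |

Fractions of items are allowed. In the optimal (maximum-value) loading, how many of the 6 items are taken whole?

Ratios (sorted): A 32.12, E 10.20, B 6.05, C 2.76, D 2.47, F 2.27
take A (8 @ 257); take E (10 @ 102); take 24/37 of B → 145.30. Capacity used 42/42.
2 item(s) taken whole; one partial (take 24/37 of B).

2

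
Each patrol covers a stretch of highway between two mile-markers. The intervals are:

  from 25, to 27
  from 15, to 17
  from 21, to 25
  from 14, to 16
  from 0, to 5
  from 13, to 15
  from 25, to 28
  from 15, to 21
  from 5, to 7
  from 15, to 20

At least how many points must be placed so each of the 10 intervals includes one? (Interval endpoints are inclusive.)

3

By right end: [0,5]  [5,7]  [13,15]  [14,16]  [15,17]  [15,20]  [15,21]  [21,25]  [25,27]  [25,28]
[0,5] uncovered → point at 5; [13,15] uncovered → point at 15; [21,25] uncovered → point at 25.
Points: 5, 15, 25 (3 total).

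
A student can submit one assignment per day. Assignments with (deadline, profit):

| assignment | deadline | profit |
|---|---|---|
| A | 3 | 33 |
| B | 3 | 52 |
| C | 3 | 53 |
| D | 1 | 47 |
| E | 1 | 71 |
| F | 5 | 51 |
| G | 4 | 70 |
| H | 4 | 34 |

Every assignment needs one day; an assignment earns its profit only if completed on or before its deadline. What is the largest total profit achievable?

297

Profit order: E=71 G=70 C=53 B=52 F=51 D=47 H=34 A=33
Assign: E→slot 1, G→slot 4, C→slot 3, B→slot 2, F→slot 5, D skipped, H skipped, A skipped.
Slots: [1:E] [2:B] [3:C] [4:G] [5:F]
Profit = 71 + 52 + 53 + 70 + 51 = 297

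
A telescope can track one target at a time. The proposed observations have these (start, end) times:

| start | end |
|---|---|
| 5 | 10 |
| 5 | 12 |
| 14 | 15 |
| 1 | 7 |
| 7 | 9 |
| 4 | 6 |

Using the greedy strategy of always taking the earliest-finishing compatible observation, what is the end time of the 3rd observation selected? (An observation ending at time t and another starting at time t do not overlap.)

Order by finish time; keep every interval that doesn't clash with the previous kept one.
Sorted by end: (4,6)  (1,7)  (7,9)  (5,10)  (5,12)  (14,15)
take (4,6); take (7,9); skip (5,10); take (14,15).
Selected: (4,6) (7,9) (14,15)

15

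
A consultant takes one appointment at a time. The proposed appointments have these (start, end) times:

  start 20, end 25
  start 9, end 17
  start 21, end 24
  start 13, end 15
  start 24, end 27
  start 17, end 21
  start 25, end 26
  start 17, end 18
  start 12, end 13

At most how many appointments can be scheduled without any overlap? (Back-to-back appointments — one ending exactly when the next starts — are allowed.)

5

Greedy by earliest finish: after sorting by end time, pick each interval compatible with the last pick.
By end time: (12,13), (13,15), (9,17), (17,18), (17,21), (21,24), (20,25), (25,26), (24,27).
Pick (12,13); next start ≥ 13 → (13,15); next start ≥ 15 → (17,18); next start ≥ 18 → (21,24); next start ≥ 24 → (25,26).
Selected 5 appointments.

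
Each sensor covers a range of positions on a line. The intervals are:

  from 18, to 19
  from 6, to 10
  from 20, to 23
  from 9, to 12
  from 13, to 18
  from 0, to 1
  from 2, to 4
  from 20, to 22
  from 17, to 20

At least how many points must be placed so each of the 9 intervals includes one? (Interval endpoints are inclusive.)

5

By right end: [0,1]  [2,4]  [6,10]  [9,12]  [13,18]  [18,19]  [17,20]  [20,22]  [20,23]
[0,1] uncovered → point at 1; [2,4] uncovered → point at 4; [6,10] uncovered → point at 10; [13,18] uncovered → point at 18; [20,22] uncovered → point at 22.
Points: 1, 4, 10, 18, 22 (5 total).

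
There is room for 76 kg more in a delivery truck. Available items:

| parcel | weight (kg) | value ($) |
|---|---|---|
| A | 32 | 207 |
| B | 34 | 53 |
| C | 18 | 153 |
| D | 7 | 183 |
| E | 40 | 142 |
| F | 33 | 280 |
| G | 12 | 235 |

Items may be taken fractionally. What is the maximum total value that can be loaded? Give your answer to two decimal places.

889.81

Sort by value per unit weight and fill in that order.
Ratios (sorted): D 26.14, G 19.58, C 8.50, F 8.48, A 6.47, E 3.55, B 1.56
take D (7 @ 183); take G (12 @ 235); take C (18 @ 153); take F (33 @ 280); take 6/32 of A → 38.81. Capacity used 76/76.
Total value = 889.81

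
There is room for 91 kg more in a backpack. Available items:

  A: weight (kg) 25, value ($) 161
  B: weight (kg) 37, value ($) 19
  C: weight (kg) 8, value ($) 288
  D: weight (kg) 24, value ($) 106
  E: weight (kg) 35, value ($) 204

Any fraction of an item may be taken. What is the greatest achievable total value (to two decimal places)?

Greedy by value/weight ratio, highest first.
Ratios (sorted): C 36.00, A 6.44, E 5.83, D 4.42, B 0.51
take C (8 @ 288); take A (25 @ 161); take E (35 @ 204); take 23/24 of D → 101.58. Capacity used 91/91.
Total value = 754.58

754.58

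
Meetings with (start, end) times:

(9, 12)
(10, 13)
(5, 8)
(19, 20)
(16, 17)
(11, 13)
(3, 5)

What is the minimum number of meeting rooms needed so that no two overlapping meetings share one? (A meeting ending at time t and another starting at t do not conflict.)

3

starts: [3, 5, 9, 10, 11, 16, 19]
ends:   [5, 8, 12, 13, 13, 17, 20]
s3→1 e5→0 s5→1 e8→0 s9→1 s10→2 s11→3  — peak 3.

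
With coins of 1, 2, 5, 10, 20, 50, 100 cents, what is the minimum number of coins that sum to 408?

408 = 4×100 + 1×5 + 1×2 + 1×1
Total coins = 4 + 1 + 1 + 1 = 7

7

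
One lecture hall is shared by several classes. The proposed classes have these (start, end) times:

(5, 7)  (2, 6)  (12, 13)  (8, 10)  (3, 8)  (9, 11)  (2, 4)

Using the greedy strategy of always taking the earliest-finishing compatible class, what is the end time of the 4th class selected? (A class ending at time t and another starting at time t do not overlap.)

13

By end time: (2,4), (2,6), (5,7), (3,8), (8,10), (9,11), (12,13).
Pick (2,4); next start ≥ 4 → (5,7); next start ≥ 7 → (8,10); next start ≥ 10 → (12,13).
Selected: (2,4) (5,7) (8,10) (12,13)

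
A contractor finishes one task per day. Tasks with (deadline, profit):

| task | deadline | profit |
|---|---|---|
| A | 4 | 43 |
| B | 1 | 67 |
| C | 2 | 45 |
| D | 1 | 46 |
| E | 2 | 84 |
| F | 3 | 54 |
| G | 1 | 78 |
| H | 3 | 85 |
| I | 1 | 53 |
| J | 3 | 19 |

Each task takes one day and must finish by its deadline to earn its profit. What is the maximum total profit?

290

Profit order: H=85 E=84 G=78 B=67 F=54 I=53 D=46 C=45 A=43 J=19
Assign: H→slot 3, E→slot 2, G→slot 1, B skipped, F skipped, I skipped, D skipped, C skipped, A→slot 4, J skipped.
Slots: [1:G] [2:E] [3:H] [4:A]
Profit = 78 + 84 + 85 + 43 = 290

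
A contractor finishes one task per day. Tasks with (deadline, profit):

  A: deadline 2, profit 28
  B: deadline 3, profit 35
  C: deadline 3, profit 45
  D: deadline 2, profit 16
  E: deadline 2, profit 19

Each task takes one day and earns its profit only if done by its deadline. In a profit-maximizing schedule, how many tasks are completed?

3

Take jobs in profit order; each goes to the latest open slot no later than its deadline.
By profit: C(d3,45), B(d3,35), A(d2,28), E(d2,19), D(d2,16)
C→slot 3; B→slot 2; A→slot 1; E skipped; D skipped.
3 of 5 scheduled.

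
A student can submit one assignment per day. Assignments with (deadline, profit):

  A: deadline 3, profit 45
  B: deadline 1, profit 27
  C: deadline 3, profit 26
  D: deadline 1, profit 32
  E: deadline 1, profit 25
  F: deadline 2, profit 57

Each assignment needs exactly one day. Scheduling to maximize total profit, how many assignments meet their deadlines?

Sort by profit descending; place each in the latest free slot ≤ its deadline.
Profit order: F=57 A=45 D=32 B=27 C=26 E=25
Assign: F→slot 2, A→slot 3, D→slot 1, B skipped, C skipped, E skipped.
Slots: [1:D] [2:F] [3:A]
3 of 6 scheduled.

3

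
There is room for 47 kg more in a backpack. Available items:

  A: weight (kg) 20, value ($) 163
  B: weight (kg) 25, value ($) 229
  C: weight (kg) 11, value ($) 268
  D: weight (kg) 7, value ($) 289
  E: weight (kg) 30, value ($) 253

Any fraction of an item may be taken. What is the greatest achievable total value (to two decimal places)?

Ratios (sorted): D 41.29, C 24.36, B 9.16, E 8.43, A 8.15
take D (7 @ 289); take C (11 @ 268); take B (25 @ 229); take 4/30 of E → 33.73. Capacity used 47/47.
Total value = 819.73

819.73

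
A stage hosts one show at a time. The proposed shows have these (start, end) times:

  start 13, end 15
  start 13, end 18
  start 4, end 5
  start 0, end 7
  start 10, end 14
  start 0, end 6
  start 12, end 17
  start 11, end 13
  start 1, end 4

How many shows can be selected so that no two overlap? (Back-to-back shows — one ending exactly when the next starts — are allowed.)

Order by finish time; keep every interval that doesn't clash with the previous kept one.
By end time: (1,4), (4,5), (0,6), (0,7), (11,13), (10,14), (13,15), (12,17), (13,18).
Pick (1,4); next start ≥ 4 → (4,5); next start ≥ 5 → (11,13); next start ≥ 13 → (13,15).
Selected 4 shows.

4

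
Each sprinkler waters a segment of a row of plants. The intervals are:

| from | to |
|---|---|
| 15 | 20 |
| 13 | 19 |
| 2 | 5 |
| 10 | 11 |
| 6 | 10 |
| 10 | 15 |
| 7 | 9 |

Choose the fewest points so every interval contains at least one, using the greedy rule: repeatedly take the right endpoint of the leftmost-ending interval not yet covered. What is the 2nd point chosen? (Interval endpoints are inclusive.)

Sort by right endpoint; whenever an interval is uncovered, place a point at its right end.
By right end: [2,5]  [7,9]  [6,10]  [10,11]  [10,15]  [13,19]  [15,20]
[2,5] uncovered → point at 5; [7,9] uncovered → point at 9; [10,11] uncovered → point at 11; [13,19] uncovered → point at 19.
Points: 5, 9, 11, 19 (4 total).

9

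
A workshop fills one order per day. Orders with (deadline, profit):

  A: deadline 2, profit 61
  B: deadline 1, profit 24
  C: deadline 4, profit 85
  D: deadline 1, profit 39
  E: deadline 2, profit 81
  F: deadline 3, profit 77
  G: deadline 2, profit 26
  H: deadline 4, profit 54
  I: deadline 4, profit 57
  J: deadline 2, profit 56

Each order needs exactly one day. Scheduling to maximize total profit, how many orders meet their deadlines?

Take jobs in profit order; each goes to the latest open slot no later than its deadline.
Profit order: C=85 E=81 F=77 A=61 I=57 J=56 H=54 D=39 G=26 B=24
Assign: C→slot 4, E→slot 2, F→slot 3, A→slot 1, I skipped, J skipped, H skipped, D skipped, G skipped, B skipped.
Slots: [1:A] [2:E] [3:F] [4:C]
4 of 10 scheduled.

4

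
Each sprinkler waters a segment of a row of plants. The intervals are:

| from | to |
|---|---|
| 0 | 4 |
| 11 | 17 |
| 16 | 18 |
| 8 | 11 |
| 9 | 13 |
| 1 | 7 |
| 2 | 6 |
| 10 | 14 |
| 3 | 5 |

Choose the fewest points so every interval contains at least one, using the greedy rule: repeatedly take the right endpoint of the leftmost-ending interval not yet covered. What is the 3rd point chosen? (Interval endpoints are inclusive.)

Process intervals by earliest right end; each time one isn't hit yet, stab at its right endpoint.
Sorted: [0,4] [3,5] [2,6] [1,7] [8,11] [9,13] [10,14] [11,17] [16,18]
{[0,4],[3,5],[2,6],[1,7]} hit by 4; {[8,11],[9,13],[10,14],[11,17]} hit by 11; {[16,18]} hit by 18.
Points: 4, 11, 18 (3 total).

18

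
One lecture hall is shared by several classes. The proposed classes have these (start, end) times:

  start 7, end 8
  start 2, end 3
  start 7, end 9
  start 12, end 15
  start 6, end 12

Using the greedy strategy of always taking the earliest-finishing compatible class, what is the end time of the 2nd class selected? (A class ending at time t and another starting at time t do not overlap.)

8

By end time: (2,3), (7,8), (7,9), (6,12), (12,15).
Pick (2,3); next start ≥ 3 → (7,8); next start ≥ 8 → (12,15).
Selected: (2,3) (7,8) (12,15)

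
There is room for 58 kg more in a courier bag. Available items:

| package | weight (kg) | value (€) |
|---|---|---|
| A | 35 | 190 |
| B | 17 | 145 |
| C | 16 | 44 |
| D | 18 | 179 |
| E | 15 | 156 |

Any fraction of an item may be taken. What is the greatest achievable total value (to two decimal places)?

Ratios (sorted): E 10.40, D 9.94, B 8.53, A 5.43, C 2.75
take E (15 @ 156); take D (18 @ 179); take B (17 @ 145); take 8/35 of A → 43.43. Capacity used 58/58.
Total value = 523.43

523.43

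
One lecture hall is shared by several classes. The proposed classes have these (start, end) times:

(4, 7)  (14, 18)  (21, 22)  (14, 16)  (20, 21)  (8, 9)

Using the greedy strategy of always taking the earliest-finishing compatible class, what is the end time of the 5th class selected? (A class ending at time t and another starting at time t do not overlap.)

22

Sorted by end: (4,7)  (8,9)  (14,16)  (14,18)  (20,21)  (21,22)
take (4,7); take (8,9); take (14,16); take (20,21); take (21,22).
Selected: (4,7) (8,9) (14,16) (20,21) (21,22)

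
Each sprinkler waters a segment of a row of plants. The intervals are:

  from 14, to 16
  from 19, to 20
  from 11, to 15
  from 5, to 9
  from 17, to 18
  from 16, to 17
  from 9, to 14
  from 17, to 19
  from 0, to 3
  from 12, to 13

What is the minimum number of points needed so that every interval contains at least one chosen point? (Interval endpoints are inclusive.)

Sorted: [0,3] [5,9] [12,13] [9,14] [11,15] [14,16] [16,17] [17,18] [17,19] [19,20]
{[0,3]} hit by 3; {[5,9]} hit by 9; {[12,13],[9,14],[11,15]} hit by 13; {[14,16],[16,17]} hit by 16; {[17,18],[17,19]} hit by 18; {[19,20]} hit by 20.
Points: 3, 9, 13, 16, 18, 20 (6 total).

6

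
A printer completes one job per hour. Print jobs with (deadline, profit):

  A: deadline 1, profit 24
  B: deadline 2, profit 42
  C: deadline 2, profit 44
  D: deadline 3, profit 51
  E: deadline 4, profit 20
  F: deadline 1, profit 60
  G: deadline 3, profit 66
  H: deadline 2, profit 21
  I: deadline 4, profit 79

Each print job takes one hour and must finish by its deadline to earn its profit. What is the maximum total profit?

256

Sort by profit descending; place each in the latest free slot ≤ its deadline.
By profit: I(d4,79), G(d3,66), F(d1,60), D(d3,51), C(d2,44), B(d2,42), A(d1,24), H(d2,21), E(d4,20)
I→slot 4; G→slot 3; F→slot 1; D→slot 2; C skipped; B skipped; A skipped; H skipped; E skipped.
Profit = 60 + 51 + 66 + 79 = 256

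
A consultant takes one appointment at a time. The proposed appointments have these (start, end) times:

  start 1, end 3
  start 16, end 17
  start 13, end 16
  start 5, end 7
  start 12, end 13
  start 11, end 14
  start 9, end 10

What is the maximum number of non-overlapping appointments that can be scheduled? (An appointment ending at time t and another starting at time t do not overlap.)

Sorted by end: (1,3)  (5,7)  (9,10)  (12,13)  (11,14)  (13,16)  (16,17)
take (1,3); take (5,7); take (9,10); take (12,13); take (13,16); take (16,17).
Selected 6 appointments.

6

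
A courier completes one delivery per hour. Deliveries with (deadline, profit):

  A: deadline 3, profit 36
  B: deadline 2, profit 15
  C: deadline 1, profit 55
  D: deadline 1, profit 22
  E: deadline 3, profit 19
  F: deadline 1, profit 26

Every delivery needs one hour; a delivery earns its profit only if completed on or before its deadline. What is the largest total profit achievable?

Take jobs in profit order; each goes to the latest open slot no later than its deadline.
By profit: C(d1,55), A(d3,36), F(d1,26), D(d1,22), E(d3,19), B(d2,15)
C→slot 1; A→slot 3; F skipped; D skipped; E→slot 2; B skipped.
Profit = 55 + 19 + 36 = 110

110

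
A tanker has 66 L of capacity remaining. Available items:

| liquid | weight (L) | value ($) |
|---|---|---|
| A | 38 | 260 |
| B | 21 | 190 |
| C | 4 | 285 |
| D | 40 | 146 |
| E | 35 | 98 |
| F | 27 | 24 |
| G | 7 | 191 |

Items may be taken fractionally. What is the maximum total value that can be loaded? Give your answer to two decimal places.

Sort by value per unit weight and fill in that order.
Ratios (sorted): C 71.25, G 27.29, B 9.05, A 6.84, D 3.65, E 2.80, F 0.89
take C (4 @ 285); take G (7 @ 191); take B (21 @ 190); take 34/38 of A → 232.63. Capacity used 66/66.
Total value = 898.63

898.63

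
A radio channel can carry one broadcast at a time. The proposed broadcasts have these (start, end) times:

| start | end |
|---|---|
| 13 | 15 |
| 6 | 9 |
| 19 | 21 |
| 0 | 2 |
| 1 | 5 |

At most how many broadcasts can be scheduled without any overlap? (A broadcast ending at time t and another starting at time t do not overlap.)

Greedy by earliest finish: after sorting by end time, pick each interval compatible with the last pick.
Sorted by end: (0,2)  (1,5)  (6,9)  (13,15)  (19,21)
take (0,2); take (6,9); take (13,15); take (19,21).
Selected 4 broadcasts.

4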